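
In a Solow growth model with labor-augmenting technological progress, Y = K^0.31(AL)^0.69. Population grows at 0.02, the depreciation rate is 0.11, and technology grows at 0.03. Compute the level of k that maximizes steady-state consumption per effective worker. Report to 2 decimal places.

k_gold ≈ 2.61

Break-even investment rate: n + g + δ = 0.02 + 0.03 + 0.11 = 0.16.
Golden rule sets MPK = n+g+δ: 0.31·k^(0.31−1) = 0.16, so k_gold = (0.31/0.16)^(1/0.69) ≈ 2.6079.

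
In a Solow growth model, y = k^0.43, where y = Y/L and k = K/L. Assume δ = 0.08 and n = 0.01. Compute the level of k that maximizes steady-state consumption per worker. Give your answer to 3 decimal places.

k_gold ≈ 15.546

The effective depreciation rate is n + δ = 0.01 + 0.08 = 0.09.
Maximizing c = f(k) − (n+δ)·k gives f'(k) = n+δ, i.e. 0.43·k^(0.43−1) = 0.09, so k_gold = (0.43/0.09)^(1/0.57) ≈ 15.5462.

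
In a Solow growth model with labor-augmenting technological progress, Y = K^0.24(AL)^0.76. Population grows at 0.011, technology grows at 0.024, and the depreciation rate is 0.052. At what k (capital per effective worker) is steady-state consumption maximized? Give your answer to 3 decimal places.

k_gold ≈ 3.801

The effective depreciation rate is n + g + δ = 0.011 + 0.024 + 0.052 = 0.087.
At the golden rule the marginal product of capital equals n+g+δ: 0.24·k^(0.24−1) = 0.087. Solving, k_gold = (0.24/0.087)^(1/0.76) ≈ 3.8007.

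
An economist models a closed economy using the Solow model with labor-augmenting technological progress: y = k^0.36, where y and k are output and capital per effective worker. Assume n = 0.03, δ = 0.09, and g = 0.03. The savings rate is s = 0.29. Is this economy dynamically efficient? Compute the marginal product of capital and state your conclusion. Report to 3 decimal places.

Capital per effective worker breaks even when investment replaces (n + g + δ)·k; here n + g + δ = 0.15.
Steady-state k*: s·k^0.36 = 0.15·k gives k* = (0.29/0.15)^(1/0.64) ≈ 2.8013.
MPK = 0.36·2.8013^(-0.64) ≈ 0.1862.
MPK > n+g+δ = 0.15, so the economy is dynamically efficient (under-saving).

dynamically efficient; MPK ≈ 0.186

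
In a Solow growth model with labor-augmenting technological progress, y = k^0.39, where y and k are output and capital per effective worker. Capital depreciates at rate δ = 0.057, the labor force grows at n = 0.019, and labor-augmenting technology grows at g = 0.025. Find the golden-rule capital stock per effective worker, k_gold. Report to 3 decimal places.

Capital per effective worker breaks even when investment replaces (n + g + δ)·k; here n + g + δ = 0.101.
Maximizing c = f(k) − (n+g+δ)·k gives f'(k) = n+g+δ, i.e. 0.39·k^(0.39−1) = 0.101, so k_gold = (0.39/0.101)^(1/0.61) ≈ 9.1596.

k_gold ≈ 9.160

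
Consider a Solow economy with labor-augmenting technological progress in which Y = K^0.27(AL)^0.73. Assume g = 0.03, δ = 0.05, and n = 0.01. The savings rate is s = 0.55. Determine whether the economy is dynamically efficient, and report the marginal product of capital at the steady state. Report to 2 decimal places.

dynamically inefficient; MPK ≈ 0.04

n + g + δ = 0.01 + 0.03 + 0.05 = 0.09.
Steady-state k*: s·k^0.27 = 0.09·k gives k* = (0.55/0.09)^(1/0.73) ≈ 11.9365.
MPK = 0.27·11.9365^(-0.73) ≈ 0.0442.
MPK < n+g+δ = 0.09, so the economy is dynamically inefficient (over-saving).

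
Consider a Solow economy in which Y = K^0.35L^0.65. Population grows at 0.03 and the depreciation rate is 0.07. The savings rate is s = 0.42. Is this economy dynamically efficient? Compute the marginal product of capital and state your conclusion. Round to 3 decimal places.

The effective depreciation rate is n + δ = 0.03 + 0.07 = 0.1.
Steady-state k*: s·k^0.35 = 0.1·k gives k* = (0.42/0.1)^(1/0.65) ≈ 9.0959.
MPK = 0.35·9.0959^(-0.65) ≈ 0.0833.
MPK < n+δ = 0.1, so the economy is dynamically inefficient (over-saving).

dynamically inefficient; MPK ≈ 0.083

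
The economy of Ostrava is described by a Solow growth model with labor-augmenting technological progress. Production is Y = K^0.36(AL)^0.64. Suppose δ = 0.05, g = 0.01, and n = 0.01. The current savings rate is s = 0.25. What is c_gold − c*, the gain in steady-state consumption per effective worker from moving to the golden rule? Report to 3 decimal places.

Capital per effective worker breaks even when investment replaces (n + g + δ)·k; here n + g + δ = 0.07.
Current steady state (s = 0.25): k* = (0.25/0.07)^(1/0.64) ≈ 7.3083, y* = 7.3083^0.36 ≈ 2.0463, c* = (1−0.25)·2.0463 ≈ 1.5347.
Golden rule sets MPK = n+g+δ: 0.36·k^(0.36−1) = 0.07, so k_gold = (0.36/0.07)^(1/0.64) ≈ 12.9198.
y_gold = 12.9198^0.36 ≈ 2.5122, c_gold = y_gold − 0.07·k_gold ≈ 1.6078.
Gain: Δc = 1.6078 − 1.5347 ≈ 0.0731.

Δc ≈ 0.073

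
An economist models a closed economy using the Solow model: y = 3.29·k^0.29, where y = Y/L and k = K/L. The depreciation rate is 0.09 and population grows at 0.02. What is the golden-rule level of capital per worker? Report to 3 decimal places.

n + δ = 0.02 + 0.09 = 0.11.
Setting f'(k) = n+δ gives 0.29·3.29·k^(0.29−1) = 0.11, hence k_gold = (0.29·3.29/0.11)^(1/0.71) ≈ 20.9609.

k_gold ≈ 20.961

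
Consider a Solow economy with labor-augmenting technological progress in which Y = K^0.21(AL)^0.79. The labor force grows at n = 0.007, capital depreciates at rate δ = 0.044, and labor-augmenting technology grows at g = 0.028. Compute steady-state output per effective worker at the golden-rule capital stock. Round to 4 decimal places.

n + g + δ = 0.007 + 0.028 + 0.044 = 0.079.
At the golden rule the marginal product of capital equals n+g+δ: 0.21·k^(0.21−1) = 0.079. Solving, k_gold = (0.21/0.079)^(1/0.79) ≈ 3.4471.
Output: y_gold = k_gold^0.21 = 3.4471^0.21 ≈ 1.2968.

y_gold ≈ 1.2968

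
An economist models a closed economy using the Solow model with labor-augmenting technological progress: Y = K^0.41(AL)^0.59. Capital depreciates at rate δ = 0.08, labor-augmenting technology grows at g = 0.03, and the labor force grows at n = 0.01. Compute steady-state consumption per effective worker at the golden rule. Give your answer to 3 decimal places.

c_gold ≈ 1.386

n + g + δ = 0.01 + 0.03 + 0.08 = 0.12.
Maximizing c = f(k) − (n+g+δ)·k gives f'(k) = n+g+δ, i.e. 0.41·k^(0.41−1) = 0.12, so k_gold = (0.41/0.12)^(1/0.59) ≈ 8.0244.
y_gold = 8.0244^0.41 ≈ 2.3486.
c_gold = y_gold − (n+g+δ)·k_gold = 2.3486 − 0.12·8.0244 ≈ 1.3857.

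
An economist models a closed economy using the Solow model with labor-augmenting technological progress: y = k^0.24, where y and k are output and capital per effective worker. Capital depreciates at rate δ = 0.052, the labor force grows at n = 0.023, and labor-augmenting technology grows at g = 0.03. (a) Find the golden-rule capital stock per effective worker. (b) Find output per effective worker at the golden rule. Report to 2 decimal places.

(a) k_gold ≈ 2.97; (b) y_gold ≈ 1.30

n + g + δ = 0.023 + 0.03 + 0.052 = 0.105.
At the golden rule the marginal product of capital equals n+g+δ: 0.24·k^(0.24−1) = 0.105. Solving, k_gold = (0.24/0.105)^(1/0.76) ≈ 2.9675.
y_gold = 2.9675^0.24 ≈ 1.2983.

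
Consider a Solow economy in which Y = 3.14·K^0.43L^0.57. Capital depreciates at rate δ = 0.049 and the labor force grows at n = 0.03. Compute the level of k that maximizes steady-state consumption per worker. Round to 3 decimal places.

k_gold ≈ 145.464

n + δ = 0.03 + 0.049 = 0.079.
At the golden rule the marginal product of capital equals n+δ: 0.43·3.14·k^(0.43−1) = 0.079. Solving, k_gold = (0.43·3.14/0.079)^(1/0.57) ≈ 145.4642.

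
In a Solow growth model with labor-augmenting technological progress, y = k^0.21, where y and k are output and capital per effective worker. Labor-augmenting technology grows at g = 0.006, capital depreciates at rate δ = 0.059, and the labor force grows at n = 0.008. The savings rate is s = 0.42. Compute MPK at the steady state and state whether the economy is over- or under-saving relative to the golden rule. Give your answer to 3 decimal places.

over-saving; MPK ≈ 0.037

Capital per effective worker breaks even when investment replaces (n + g + δ)·k; here n + g + δ = 0.073.
Steady-state k*: s·k^0.21 = 0.073·k gives k* = (0.42/0.073)^(1/0.79) ≈ 9.1608.
MPK = 0.21·9.1608^(-0.79) ≈ 0.0365.
MPK < n+g+δ = 0.073, so the economy is dynamically inefficient (over-saving).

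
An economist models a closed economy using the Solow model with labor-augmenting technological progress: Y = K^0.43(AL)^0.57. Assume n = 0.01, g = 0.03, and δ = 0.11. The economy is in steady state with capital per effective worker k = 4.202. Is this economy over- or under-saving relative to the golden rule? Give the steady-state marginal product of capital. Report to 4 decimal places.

Break-even investment rate: n + g + δ = 0.01 + 0.03 + 0.11 = 0.15.
MPK = 0.43·k^(0.43−1) = 0.43·4.202^(-0.57) ≈ 0.1897.
MPK > 0.15, so the economy is dynamically efficient (under-saving).

under-saving; MPK ≈ 0.1897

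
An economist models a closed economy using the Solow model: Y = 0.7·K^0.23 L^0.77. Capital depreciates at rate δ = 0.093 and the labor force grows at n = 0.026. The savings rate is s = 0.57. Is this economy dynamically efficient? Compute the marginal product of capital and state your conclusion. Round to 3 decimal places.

The effective depreciation rate is n + δ = 0.026 + 0.093 = 0.119.
Steady-state k*: s·A·k^0.23 = 0.119·k gives k* = (0.57·0.7/0.119)^(1/0.77) ≈ 4.8125.
MPK = 0.23·0.7·4.8125^(-0.77) ≈ 0.0480.
MPK < n+δ = 0.119, so the economy is dynamically inefficient (over-saving).

dynamically inefficient; MPK ≈ 0.048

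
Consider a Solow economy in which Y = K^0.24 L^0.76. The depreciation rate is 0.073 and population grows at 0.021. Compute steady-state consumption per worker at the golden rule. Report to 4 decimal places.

c_gold ≈ 1.0218

Break-even investment rate: n + δ = 0.021 + 0.073 = 0.094.
Golden rule sets MPK = n+δ: 0.24·k^(0.24−1) = 0.094, so k_gold = (0.24/0.094)^(1/0.76) ≈ 3.4327.
y_gold = 3.4327^0.24 ≈ 1.3445.
c_gold = y_gold − (n+δ)·k_gold = 1.3445 − 0.094·3.4327 ≈ 1.0218.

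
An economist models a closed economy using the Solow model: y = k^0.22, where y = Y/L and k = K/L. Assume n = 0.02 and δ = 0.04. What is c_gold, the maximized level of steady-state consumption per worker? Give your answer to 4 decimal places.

The effective depreciation rate is n + δ = 0.02 + 0.04 = 0.06.
Setting f'(k) = n+δ gives 0.22·k^(0.22−1) = 0.06, hence k_gold = (0.22/0.06)^(1/0.78) ≈ 5.2896.
y_gold = 5.2896^0.22 ≈ 1.4426.
c_gold = y_gold − (n+δ)·k_gold = 1.4426 − 0.06·5.2896 ≈ 1.1252.

c_gold ≈ 1.1252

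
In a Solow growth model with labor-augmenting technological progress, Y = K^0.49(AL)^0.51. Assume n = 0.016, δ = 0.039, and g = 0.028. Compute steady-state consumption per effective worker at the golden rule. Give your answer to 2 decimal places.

n + g + δ = 0.016 + 0.028 + 0.039 = 0.083.
Golden rule sets MPK = n+g+δ: 0.49·k^(0.49−1) = 0.083, so k_gold = (0.49/0.083)^(1/0.51) ≈ 32.5084.
y_gold = 32.5084^0.49 ≈ 5.5065.
c_gold = y_gold − (n+g+δ)·k_gold = 5.5065 − 0.083·32.5084 ≈ 2.8083.

c_gold ≈ 2.81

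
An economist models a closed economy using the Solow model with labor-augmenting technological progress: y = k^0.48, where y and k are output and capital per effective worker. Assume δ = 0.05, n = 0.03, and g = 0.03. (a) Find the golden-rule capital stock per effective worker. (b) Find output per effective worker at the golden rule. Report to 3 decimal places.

Break-even investment rate: n + g + δ = 0.03 + 0.03 + 0.05 = 0.11.
Golden rule sets MPK = n+g+δ: 0.48·k^(0.48−1) = 0.11, so k_gold = (0.48/0.11)^(1/0.52) ≈ 17.0011.
y_gold = 17.0011^0.48 ≈ 3.8961.

(a) k_gold ≈ 17.001; (b) y_gold ≈ 3.896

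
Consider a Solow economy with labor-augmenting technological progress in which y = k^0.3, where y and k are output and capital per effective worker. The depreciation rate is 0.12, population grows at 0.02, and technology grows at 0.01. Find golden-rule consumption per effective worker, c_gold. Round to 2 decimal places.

c_gold ≈ 0.94

The effective depreciation rate is n + g + δ = 0.02 + 0.01 + 0.12 = 0.15.
Maximizing c = f(k) − (n+g+δ)·k gives f'(k) = n+g+δ, i.e. 0.3·k^(0.3−1) = 0.15, so k_gold = (0.3/0.15)^(1/0.7) ≈ 2.6918.
y_gold = 2.6918^0.3 ≈ 1.3459.
c_gold = y_gold − (n+g+δ)·k_gold = 1.3459 − 0.15·2.6918 ≈ 0.9421.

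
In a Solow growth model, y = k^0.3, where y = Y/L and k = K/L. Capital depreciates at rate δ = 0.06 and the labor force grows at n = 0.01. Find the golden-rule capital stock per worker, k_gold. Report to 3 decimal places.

The effective depreciation rate is n + δ = 0.01 + 0.06 = 0.07.
Maximizing c = f(k) − (n+δ)·k gives f'(k) = n+δ, i.e. 0.3·k^(0.3−1) = 0.07, so k_gold = (0.3/0.07)^(1/0.7) ≈ 7.9963.

k_gold ≈ 7.996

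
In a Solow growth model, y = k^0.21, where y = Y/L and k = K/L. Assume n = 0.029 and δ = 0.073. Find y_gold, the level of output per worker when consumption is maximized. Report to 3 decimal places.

y_gold ≈ 1.212

n + δ = 0.029 + 0.073 = 0.102.
Setting f'(k) = n+δ gives 0.21·k^(0.21−1) = 0.102, hence k_gold = (0.21/0.102)^(1/0.79) ≈ 2.4945.
Output: y_gold = k_gold^0.21 = 2.4945^0.21 ≈ 1.2116.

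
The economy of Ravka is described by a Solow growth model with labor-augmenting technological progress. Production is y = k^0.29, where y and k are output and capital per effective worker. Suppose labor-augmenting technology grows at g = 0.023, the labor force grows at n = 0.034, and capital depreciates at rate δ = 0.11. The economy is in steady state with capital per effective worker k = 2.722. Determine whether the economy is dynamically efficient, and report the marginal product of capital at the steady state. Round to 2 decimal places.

dynamically inefficient; MPK ≈ 0.14

n + g + δ = 0.034 + 0.023 + 0.11 = 0.167.
MPK = 0.29·k^(0.29−1) = 0.29·2.722^(-0.71) ≈ 0.1424.
MPK < 0.167, so the economy is dynamically inefficient (over-saving).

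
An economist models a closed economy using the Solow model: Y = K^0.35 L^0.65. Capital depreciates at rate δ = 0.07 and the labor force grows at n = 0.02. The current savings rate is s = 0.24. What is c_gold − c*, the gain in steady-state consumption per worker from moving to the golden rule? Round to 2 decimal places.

Capital per worker breaks even when investment replaces (n + δ)·k; here n + δ = 0.09.
Current steady state (s = 0.24): k* = (0.24/0.09)^(1/0.65) ≈ 4.5221, y* = 4.5221^0.35 ≈ 1.6958, c* = (1−0.24)·1.6958 ≈ 1.2888.
At the golden rule the marginal product of capital equals n+δ: 0.35·k^(0.35−1) = 0.09. Solving, k_gold = (0.35/0.09)^(1/0.65) ≈ 8.0802.
y_gold = 8.0802^0.35 ≈ 2.0778, c_gold = y_gold − 0.09·k_gold ≈ 1.3506.
Gain: Δc = 1.3506 − 1.2888 ≈ 0.0618.

Δc ≈ 0.06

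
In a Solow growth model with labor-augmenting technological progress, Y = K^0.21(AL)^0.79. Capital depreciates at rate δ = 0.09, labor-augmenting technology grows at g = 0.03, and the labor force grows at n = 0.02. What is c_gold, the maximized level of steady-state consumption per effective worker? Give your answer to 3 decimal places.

The effective depreciation rate is n + g + δ = 0.02 + 0.03 + 0.09 = 0.14.
Golden rule sets MPK = n+g+δ: 0.21·k^(0.21−1) = 0.14, so k_gold = (0.21/0.14)^(1/0.79) ≈ 1.6707.
y_gold = 1.6707^0.21 ≈ 1.1138.
c_gold = y_gold − (n+g+δ)·k_gold = 1.1138 − 0.14·1.6707 ≈ 0.8799.

c_gold ≈ 0.880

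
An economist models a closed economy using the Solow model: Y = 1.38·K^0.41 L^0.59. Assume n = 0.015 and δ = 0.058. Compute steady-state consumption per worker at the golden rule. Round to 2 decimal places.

n + δ = 0.015 + 0.058 = 0.073.
Setting f'(k) = n+δ gives 0.41·1.38·k^(0.41−1) = 0.073, hence k_gold = (0.41·1.38/0.073)^(1/0.59) ≈ 32.1630.
y_gold = 1.38·32.1630^0.41 ≈ 5.7266.
c_gold = y_gold − (n+δ)·k_gold = 5.7266 − 0.073·32.1630 ≈ 3.3787.

c_gold ≈ 3.38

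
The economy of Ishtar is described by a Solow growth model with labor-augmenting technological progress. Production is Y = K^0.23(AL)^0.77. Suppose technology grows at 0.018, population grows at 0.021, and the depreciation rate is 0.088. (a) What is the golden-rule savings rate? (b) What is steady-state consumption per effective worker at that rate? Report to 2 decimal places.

(a) s_gold = 0.23; (b) c_gold ≈ 0.92

Break-even investment rate: n + g + δ = 0.021 + 0.018 + 0.088 = 0.127.
For Cobb-Douglas, s_gold equals capital's share: s_gold = 0.23.
Setting f'(k) = n+g+δ gives 0.23·k^(0.23−1) = 0.127, hence k_gold = (0.23/0.127)^(1/0.77) ≈ 2.1626.
y_gold = 2.1626^0.23 ≈ 1.1941; c_gold = (1−0.23)·y_gold ≈ 0.9195.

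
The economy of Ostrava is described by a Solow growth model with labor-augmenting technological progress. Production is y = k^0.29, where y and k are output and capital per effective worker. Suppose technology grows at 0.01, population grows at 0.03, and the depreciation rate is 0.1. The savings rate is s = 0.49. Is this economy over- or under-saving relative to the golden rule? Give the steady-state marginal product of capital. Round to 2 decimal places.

over-saving; MPK ≈ 0.08

n + g + δ = 0.03 + 0.01 + 0.1 = 0.14.
Steady-state k*: s·k^0.29 = 0.14·k gives k* = (0.49/0.14)^(1/0.71) ≈ 5.8384.
MPK = 0.29·5.8384^(-0.71) ≈ 0.0829.
MPK < n+g+δ = 0.14, so the economy is dynamically inefficient (over-saving).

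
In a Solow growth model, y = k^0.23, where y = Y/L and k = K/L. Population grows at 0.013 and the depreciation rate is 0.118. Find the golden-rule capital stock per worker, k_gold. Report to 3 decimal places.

Break-even investment rate: n + δ = 0.013 + 0.118 = 0.131.
At the golden rule the marginal product of capital equals n+δ: 0.23·k^(0.23−1) = 0.131. Solving, k_gold = (0.23/0.131)^(1/0.77) ≈ 2.0772.

k_gold ≈ 2.077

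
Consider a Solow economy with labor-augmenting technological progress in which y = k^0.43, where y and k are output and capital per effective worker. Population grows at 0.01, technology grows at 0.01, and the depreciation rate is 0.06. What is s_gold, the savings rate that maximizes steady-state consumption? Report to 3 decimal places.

Capital per effective worker breaks even when investment replaces (n + g + δ)·k; here n + g + δ = 0.08.
At the golden rule MPK = n+g+δ, and in any Cobb-Douglas steady state s = (n+g+δ)·k/y = MPK·k/y = capital's share 0.43.

s_gold = 0.430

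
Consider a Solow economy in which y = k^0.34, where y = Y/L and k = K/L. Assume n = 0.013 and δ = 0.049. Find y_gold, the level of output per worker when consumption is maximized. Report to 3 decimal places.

y_gold ≈ 2.403

n + δ = 0.013 + 0.049 = 0.062.
Golden rule sets MPK = n+δ: 0.34·k^(0.34−1) = 0.062, so k_gold = (0.34/0.062)^(1/0.66) ≈ 13.1774.
Output: y_gold = k_gold^0.34 = 13.1774^0.34 ≈ 2.4029.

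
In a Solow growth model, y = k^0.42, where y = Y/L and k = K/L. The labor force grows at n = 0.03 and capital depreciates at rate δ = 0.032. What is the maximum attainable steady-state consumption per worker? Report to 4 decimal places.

c_gold ≈ 2.3178

n + δ = 0.03 + 0.032 = 0.062.
Golden rule sets MPK = n+δ: 0.42·k^(0.42−1) = 0.062, so k_gold = (0.42/0.062)^(1/0.58) ≈ 27.0715.
y_gold = 27.0715^0.42 ≈ 3.9963.
c_gold = y_gold − (n+δ)·k_gold = 3.9963 − 0.062·27.0715 ≈ 2.3178.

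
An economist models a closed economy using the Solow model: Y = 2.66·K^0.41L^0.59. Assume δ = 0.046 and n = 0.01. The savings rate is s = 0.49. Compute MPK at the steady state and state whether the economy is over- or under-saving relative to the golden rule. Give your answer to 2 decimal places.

Capital per worker breaks even when investment replaces (n + δ)·k; here n + δ = 0.056.
Steady-state k*: s·A·k^0.41 = 0.056·k gives k* = (0.49·2.66/0.056)^(1/0.59) ≈ 207.3778.
MPK = 0.41·2.66·207.3778^(-0.59) ≈ 0.0469.
MPK < n+δ = 0.056, so the economy is dynamically inefficient (over-saving).

over-saving; MPK ≈ 0.05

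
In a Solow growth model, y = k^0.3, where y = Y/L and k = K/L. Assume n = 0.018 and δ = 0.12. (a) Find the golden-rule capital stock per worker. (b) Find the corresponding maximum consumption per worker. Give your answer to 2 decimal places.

Capital per worker breaks even when investment replaces (n + δ)·k; here n + δ = 0.138.
Golden rule sets MPK = n+δ: 0.3·k^(0.3−1) = 0.138, so k_gold = (0.3/0.138)^(1/0.7) ≈ 3.0323.
y_gold = 3.0323^0.3 ≈ 1.3949; c_gold = y_gold − 0.138·k_gold ≈ 0.9764.

(a) k_gold ≈ 3.03; (b) c_gold ≈ 0.98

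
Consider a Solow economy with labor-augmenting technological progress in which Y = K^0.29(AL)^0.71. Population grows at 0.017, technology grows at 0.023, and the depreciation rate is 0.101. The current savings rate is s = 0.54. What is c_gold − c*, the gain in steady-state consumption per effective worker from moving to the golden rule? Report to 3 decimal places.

Δc ≈ 0.157

n + g + δ = 0.017 + 0.023 + 0.101 = 0.141.
Current steady state (s = 0.54): k* = (0.54/0.141)^(1/0.71) ≈ 6.6279, y* = 6.6279^0.29 ≈ 1.7306, c* = (1−0.54)·1.7306 ≈ 0.7961.
At the golden rule the marginal product of capital equals n+g+δ: 0.29·k^(0.29−1) = 0.141. Solving, k_gold = (0.29/0.141)^(1/0.71) ≈ 2.7612.
y_gold = 2.7612^0.29 ≈ 1.3425, c_gold = y_gold − 0.141·k_gold ≈ 0.9532.
Gain: Δc = 0.9532 − 0.7961 ≈ 0.1571.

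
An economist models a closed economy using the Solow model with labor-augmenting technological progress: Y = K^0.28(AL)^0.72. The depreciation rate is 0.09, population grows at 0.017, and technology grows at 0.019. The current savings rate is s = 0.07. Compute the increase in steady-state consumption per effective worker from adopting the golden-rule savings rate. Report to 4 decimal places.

Capital per effective worker breaks even when investment replaces (n + g + δ)·k; here n + g + δ = 0.126.
Current steady state (s = 0.07): k* = (0.07/0.126)^(1/0.72) ≈ 0.4420, y* = 0.4420^0.28 ≈ 0.7957, c* = (1−0.07)·0.7957 ≈ 0.7400.
Setting f'(k) = n+g+δ gives 0.28·k^(0.28−1) = 0.126, hence k_gold = (0.28/0.126)^(1/0.72) ≈ 3.0314.
y_gold = 3.0314^0.28 ≈ 1.3641, c_gold = y_gold − 0.126·k_gold ≈ 0.9822.
Gain: Δc = 0.9822 − 0.7400 ≈ 0.2422.

Δc ≈ 0.2422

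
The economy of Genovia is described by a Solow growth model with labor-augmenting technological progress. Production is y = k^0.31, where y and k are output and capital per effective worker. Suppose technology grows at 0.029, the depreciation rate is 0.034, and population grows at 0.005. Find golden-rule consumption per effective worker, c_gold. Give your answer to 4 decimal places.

c_gold ≈ 1.3641

Capital per effective worker breaks even when investment replaces (n + g + δ)·k; here n + g + δ = 0.068.
Setting f'(k) = n+g+δ gives 0.31·k^(0.31−1) = 0.068, hence k_gold = (0.31/0.068)^(1/0.69) ≈ 9.0128.
y_gold = 9.0128^0.31 ≈ 1.9770.
c_gold = y_gold − (n+g+δ)·k_gold = 1.9770 − 0.068·9.0128 ≈ 1.3641.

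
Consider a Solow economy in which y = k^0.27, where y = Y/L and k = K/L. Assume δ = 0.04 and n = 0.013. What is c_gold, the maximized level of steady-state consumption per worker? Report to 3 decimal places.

The effective depreciation rate is n + δ = 0.013 + 0.04 = 0.053.
At the golden rule the marginal product of capital equals n+δ: 0.27·k^(0.27−1) = 0.053. Solving, k_gold = (0.27/0.053)^(1/0.73) ≈ 9.3028.
y_gold = 9.3028^0.27 ≈ 1.8261.
c_gold = y_gold − (n+δ)·k_gold = 1.8261 − 0.053·9.3028 ≈ 1.3331.

c_gold ≈ 1.333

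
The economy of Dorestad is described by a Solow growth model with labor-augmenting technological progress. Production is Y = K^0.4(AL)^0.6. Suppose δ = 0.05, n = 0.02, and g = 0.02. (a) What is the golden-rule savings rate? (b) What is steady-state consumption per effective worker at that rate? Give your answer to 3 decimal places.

The effective depreciation rate is n + g + δ = 0.02 + 0.02 + 0.05 = 0.09.
For Cobb-Douglas, s_gold equals capital's share: s_gold = 0.4.
Golden rule sets MPK = n+g+δ: 0.4·k^(0.4−1) = 0.09, so k_gold = (0.4/0.09)^(1/0.6) ≈ 12.0142.
y_gold = 12.0142^0.4 ≈ 2.7032; c_gold = (1−0.4)·y_gold ≈ 1.6219.

(a) s_gold = 0.400; (b) c_gold ≈ 1.622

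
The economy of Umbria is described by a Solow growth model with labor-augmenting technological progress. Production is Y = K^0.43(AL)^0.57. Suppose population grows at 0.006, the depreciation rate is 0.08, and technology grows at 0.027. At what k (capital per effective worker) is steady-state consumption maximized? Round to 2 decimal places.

k_gold ≈ 10.43

Capital per effective worker breaks even when investment replaces (n + g + δ)·k; here n + g + δ = 0.113.
Golden rule sets MPK = n+g+δ: 0.43·k^(0.43−1) = 0.113, so k_gold = (0.43/0.113)^(1/0.57) ≈ 10.4286.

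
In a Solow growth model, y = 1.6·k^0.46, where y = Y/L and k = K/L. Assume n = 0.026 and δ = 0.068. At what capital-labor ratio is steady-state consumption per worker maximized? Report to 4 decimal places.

The effective depreciation rate is n + δ = 0.026 + 0.068 = 0.094.
Setting f'(k) = n+δ gives 0.46·1.6·k^(0.46−1) = 0.094, hence k_gold = (0.46·1.6/0.094)^(1/0.54) ≈ 45.1952.

k_gold ≈ 45.1952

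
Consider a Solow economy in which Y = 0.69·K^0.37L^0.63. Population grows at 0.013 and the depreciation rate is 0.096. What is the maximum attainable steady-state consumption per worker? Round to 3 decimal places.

Break-even investment rate: n + δ = 0.013 + 0.096 = 0.109.
Maximizing c = f(k) − (n+δ)·k gives f'(k) = n+δ, i.e. 0.37·0.69·k^(0.37−1) = 0.109, so k_gold = (0.37·0.69/0.109)^(1/0.63) ≈ 3.8610.
y_gold = 0.69·3.8610^0.37 ≈ 1.1374.
c_gold = y_gold − (n+δ)·k_gold = 1.1374 − 0.109·3.8610 ≈ 0.7166.

c_gold ≈ 0.717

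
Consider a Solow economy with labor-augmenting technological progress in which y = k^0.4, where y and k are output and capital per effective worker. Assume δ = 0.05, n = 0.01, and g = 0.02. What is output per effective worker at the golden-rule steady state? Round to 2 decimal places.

y_gold ≈ 2.92

Capital per effective worker breaks even when investment replaces (n + g + δ)·k; here n + g + δ = 0.08.
Golden rule sets MPK = n+g+δ: 0.4·k^(0.4−1) = 0.08, so k_gold = (0.4/0.08)^(1/0.6) ≈ 14.6201.
Output: y_gold = k_gold^0.4 = 14.6201^0.4 ≈ 2.9240.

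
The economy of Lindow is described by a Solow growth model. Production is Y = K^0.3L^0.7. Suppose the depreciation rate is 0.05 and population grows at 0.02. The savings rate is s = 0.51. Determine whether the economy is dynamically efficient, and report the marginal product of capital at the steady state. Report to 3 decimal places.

n + δ = 0.02 + 0.05 = 0.07.
Steady-state k*: s·k^0.3 = 0.07·k gives k* = (0.51/0.07)^(1/0.7) ≈ 17.0649.
MPK = 0.3·17.0649^(-0.7) ≈ 0.0412.
MPK < n+δ = 0.07, so the economy is dynamically inefficient (over-saving).

dynamically inefficient; MPK ≈ 0.041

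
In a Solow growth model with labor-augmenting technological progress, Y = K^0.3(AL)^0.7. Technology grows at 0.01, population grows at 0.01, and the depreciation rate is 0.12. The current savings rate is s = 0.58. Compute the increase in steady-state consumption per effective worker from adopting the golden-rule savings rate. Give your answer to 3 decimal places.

The effective depreciation rate is n + g + δ = 0.01 + 0.01 + 0.12 = 0.14.
Current steady state (s = 0.58): k* = (0.58/0.14)^(1/0.7) ≈ 7.6183, y* = 7.6183^0.3 ≈ 1.8389, c* = (1−0.58)·1.8389 ≈ 0.7723.
Maximizing c = f(k) − (n+g+δ)·k gives f'(k) = n+g+δ, i.e. 0.3·k^(0.3−1) = 0.14, so k_gold = (0.3/0.14)^(1/0.7) ≈ 2.9706.
y_gold = 2.9706^0.3 ≈ 1.3863, c_gold = y_gold − 0.14·k_gold ≈ 0.9704.
Gain: Δc = 0.9704 − 0.7723 ≈ 0.1981.

Δc ≈ 0.198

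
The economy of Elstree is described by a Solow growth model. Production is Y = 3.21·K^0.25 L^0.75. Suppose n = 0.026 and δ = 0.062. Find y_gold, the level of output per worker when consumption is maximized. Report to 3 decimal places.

y_gold ≈ 6.706

Break-even investment rate: n + δ = 0.026 + 0.062 = 0.088.
Maximizing c = f(k) − (n+δ)·k gives f'(k) = n+δ, i.e. 0.25·3.21·k^(0.25−1) = 0.088, so k_gold = (0.25·3.21/0.088)^(1/0.75) ≈ 19.0524.
Output: y_gold = 3.21·k_gold^0.25 = 3.21·19.0524^0.25 ≈ 6.7064.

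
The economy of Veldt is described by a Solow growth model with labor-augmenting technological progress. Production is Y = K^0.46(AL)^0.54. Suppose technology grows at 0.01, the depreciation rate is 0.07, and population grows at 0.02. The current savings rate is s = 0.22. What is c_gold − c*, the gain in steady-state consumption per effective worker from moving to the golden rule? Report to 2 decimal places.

n + g + δ = 0.02 + 0.01 + 0.07 = 0.1.
Current steady state (s = 0.22): k* = (0.22/0.1)^(1/0.54) ≈ 4.3064, y* = 4.3064^0.46 ≈ 1.9575, c* = (1−0.22)·1.9575 ≈ 1.5268.
Golden rule sets MPK = n+g+δ: 0.46·k^(0.46−1) = 0.1, so k_gold = (0.46/0.1)^(1/0.54) ≈ 16.8783.
y_gold = 16.8783^0.46 ≈ 3.6692, c_gold = y_gold − 0.1·k_gold ≈ 1.9814.
Gain: Δc = 1.9814 − 1.5268 ≈ 0.4545.

Δc ≈ 0.45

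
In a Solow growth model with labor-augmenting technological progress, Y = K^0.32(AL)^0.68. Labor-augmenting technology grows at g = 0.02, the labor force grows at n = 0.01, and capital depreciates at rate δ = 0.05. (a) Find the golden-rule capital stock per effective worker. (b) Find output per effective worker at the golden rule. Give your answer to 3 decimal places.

The effective depreciation rate is n + g + δ = 0.01 + 0.02 + 0.05 = 0.08.
Setting f'(k) = n+g+δ gives 0.32·k^(0.32−1) = 0.08, hence k_gold = (0.32/0.08)^(1/0.68) ≈ 7.6804.
y_gold = 7.6804^0.32 ≈ 1.9201.

(a) k_gold ≈ 7.680; (b) y_gold ≈ 1.920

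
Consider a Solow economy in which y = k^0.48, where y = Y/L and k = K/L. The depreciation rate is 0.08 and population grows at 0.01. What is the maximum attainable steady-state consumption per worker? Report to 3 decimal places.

Break-even investment rate: n + δ = 0.01 + 0.08 = 0.09.
Maximizing c = f(k) − (n+δ)·k gives f'(k) = n+δ, i.e. 0.48·k^(0.48−1) = 0.09, so k_gold = (0.48/0.09)^(1/0.52) ≈ 25.0077.
y_gold = 25.0077^0.48 ≈ 4.6890.
c_gold = y_gold − (n+δ)·k_gold = 4.6890 − 0.09·25.0077 ≈ 2.4383.

c_gold ≈ 2.438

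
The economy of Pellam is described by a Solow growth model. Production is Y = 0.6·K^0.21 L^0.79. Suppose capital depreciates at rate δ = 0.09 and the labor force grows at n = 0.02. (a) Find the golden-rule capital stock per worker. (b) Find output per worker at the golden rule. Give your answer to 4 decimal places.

n + δ = 0.02 + 0.09 = 0.11.
Golden rule sets MPK = n+δ: 0.21·0.6·k^(0.21−1) = 0.11, so k_gold = (0.21·0.6/0.11)^(1/0.79) ≈ 1.1876.
y_gold = 0.6·1.1876^0.21 ≈ 0.6221.

(a) k_gold ≈ 1.1876; (b) y_gold ≈ 0.6221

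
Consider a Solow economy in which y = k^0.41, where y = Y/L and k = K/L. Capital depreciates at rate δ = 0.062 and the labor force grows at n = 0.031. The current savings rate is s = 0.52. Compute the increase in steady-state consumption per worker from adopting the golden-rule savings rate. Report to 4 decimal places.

Break-even investment rate: n + δ = 0.031 + 0.062 = 0.093.
Current steady state (s = 0.52): k* = (0.52/0.093)^(1/0.59) ≈ 18.4920, y* = 18.4920^0.41 ≈ 3.3072, c* = (1−0.52)·3.3072 ≈ 1.5875.
Golden rule sets MPK = n+δ: 0.41·k^(0.41−1) = 0.093, so k_gold = (0.41/0.093)^(1/0.59) ≈ 12.3605.
y_gold = 12.3605^0.41 ≈ 2.8037, c_gold = y_gold − 0.093·k_gold ≈ 1.6542.
Gain: Δc = 1.6542 − 1.5875 ≈ 0.0667.

Δc ≈ 0.0667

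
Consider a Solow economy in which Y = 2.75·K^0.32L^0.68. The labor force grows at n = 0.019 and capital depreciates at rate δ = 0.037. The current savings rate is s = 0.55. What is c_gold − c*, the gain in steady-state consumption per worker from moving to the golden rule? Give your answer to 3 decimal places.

Δc ≈ 0.999

n + δ = 0.019 + 0.037 = 0.056.
Current steady state (s = 0.55): k* = (0.55·2.75/0.056)^(1/0.68) ≈ 127.3966, y* = 2.75·127.3966^0.32 ≈ 12.9713, c* = (1−0.55)·12.9713 ≈ 5.8371.
Maximizing c = f(k) − (n+δ)·k gives f'(k) = n+δ, i.e. 0.32·2.75·k^(0.32−1) = 0.056, so k_gold = (0.32·2.75/0.056)^(1/0.68) ≈ 57.4456.
y_gold = 2.75·57.4456^0.32 ≈ 10.0530, c_gold = y_gold − 0.056·k_gold ≈ 6.8360.
Gain: Δc = 6.8360 − 5.8371 ≈ 0.9989.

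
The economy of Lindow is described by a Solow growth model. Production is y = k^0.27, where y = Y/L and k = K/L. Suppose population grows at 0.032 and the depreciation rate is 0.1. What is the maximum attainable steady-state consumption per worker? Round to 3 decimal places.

c_gold ≈ 0.951

The effective depreciation rate is n + δ = 0.032 + 0.1 = 0.132.
Maximizing c = f(k) − (n+δ)·k gives f'(k) = n+δ, i.e. 0.27·k^(0.27−1) = 0.132, so k_gold = (0.27/0.132)^(1/0.73) ≈ 2.6653.
y_gold = 2.6653^0.27 ≈ 1.3030.
c_gold = y_gold − (n+δ)·k_gold = 1.3030 − 0.132·2.6653 ≈ 0.9512.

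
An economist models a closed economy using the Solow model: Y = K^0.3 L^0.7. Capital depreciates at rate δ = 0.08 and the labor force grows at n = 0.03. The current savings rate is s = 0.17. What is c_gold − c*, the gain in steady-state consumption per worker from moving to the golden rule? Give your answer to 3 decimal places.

Δc ≈ 0.076

Break-even investment rate: n + δ = 0.03 + 0.08 = 0.11.
Current steady state (s = 0.17): k* = (0.17/0.11)^(1/0.7) ≈ 1.8624, y* = 1.8624^0.3 ≈ 1.2051, c* = (1−0.17)·1.2051 ≈ 1.0002.
At the golden rule the marginal product of capital equals n+δ: 0.3·k^(0.3−1) = 0.11. Solving, k_gold = (0.3/0.11)^(1/0.7) ≈ 4.1925.
y_gold = 4.1925^0.3 ≈ 1.5372, c_gold = y_gold − 0.11·k_gold ≈ 1.0761.
Gain: Δc = 1.0761 − 1.0002 ≈ 0.0758.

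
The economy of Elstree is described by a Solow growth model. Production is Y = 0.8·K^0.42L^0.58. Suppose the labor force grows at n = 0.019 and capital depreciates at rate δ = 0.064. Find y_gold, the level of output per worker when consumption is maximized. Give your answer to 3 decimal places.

y_gold ≈ 2.202

n + δ = 0.019 + 0.064 = 0.083.
Setting f'(k) = n+δ gives 0.42·0.8·k^(0.42−1) = 0.083, hence k_gold = (0.42·0.8/0.083)^(1/0.58) ≈ 11.1430.
Output: y_gold = 0.8·k_gold^0.42 = 0.8·11.1430^0.42 ≈ 2.2021.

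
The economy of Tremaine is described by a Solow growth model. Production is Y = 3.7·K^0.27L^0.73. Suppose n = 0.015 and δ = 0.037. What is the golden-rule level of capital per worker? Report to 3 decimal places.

k_gold ≈ 57.320

Break-even investment rate: n + δ = 0.015 + 0.037 = 0.052.
Setting f'(k) = n+δ gives 0.27·3.7·k^(0.27−1) = 0.052, hence k_gold = (0.27·3.7/0.052)^(1/0.73) ≈ 57.3198.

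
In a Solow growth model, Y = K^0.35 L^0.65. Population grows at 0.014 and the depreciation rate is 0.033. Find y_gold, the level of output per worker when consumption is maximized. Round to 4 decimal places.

Capital per worker breaks even when investment replaces (n + δ)·k; here n + δ = 0.047.
Maximizing c = f(k) − (n+δ)·k gives f'(k) = n+δ, i.e. 0.35·k^(0.35−1) = 0.047, so k_gold = (0.35/0.047)^(1/0.65) ≈ 21.9529.
Output: y_gold = k_gold^0.35 = 21.9529^0.35 ≈ 2.9480.

y_gold ≈ 2.9480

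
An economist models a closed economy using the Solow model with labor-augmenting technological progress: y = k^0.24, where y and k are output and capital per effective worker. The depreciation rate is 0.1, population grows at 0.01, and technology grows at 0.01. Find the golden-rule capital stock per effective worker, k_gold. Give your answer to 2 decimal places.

k_gold ≈ 2.49

Capital per effective worker breaks even when investment replaces (n + g + δ)·k; here n + g + δ = 0.12.
Setting f'(k) = n+g+δ gives 0.24·k^(0.24−1) = 0.12, hence k_gold = (0.24/0.12)^(1/0.76) ≈ 2.4894.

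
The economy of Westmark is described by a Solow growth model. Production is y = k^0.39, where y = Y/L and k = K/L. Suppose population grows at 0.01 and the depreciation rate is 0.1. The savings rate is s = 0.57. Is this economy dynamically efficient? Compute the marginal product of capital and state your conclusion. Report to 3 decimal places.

n + δ = 0.01 + 0.1 = 0.11.
Steady-state k*: s·k^0.39 = 0.11·k gives k* = (0.57/0.11)^(1/0.61) ≈ 14.8348.
MPK = 0.39·14.8348^(-0.61) ≈ 0.0753.
MPK < n+δ = 0.11, so the economy is dynamically inefficient (over-saving).

dynamically inefficient; MPK ≈ 0.075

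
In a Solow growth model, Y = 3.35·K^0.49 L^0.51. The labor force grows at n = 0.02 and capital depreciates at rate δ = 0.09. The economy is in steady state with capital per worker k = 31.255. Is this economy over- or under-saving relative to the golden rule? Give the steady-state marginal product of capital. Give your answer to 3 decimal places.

under-saving; MPK ≈ 0.284

Capital per worker breaks even when investment replaces (n + δ)·k; here n + δ = 0.11.
MPK = 0.49·3.35·k^(0.49−1) = 0.49·3.35·31.255^(-0.51) ≈ 0.2837.
MPK > 0.11, so the economy is dynamically efficient (under-saving).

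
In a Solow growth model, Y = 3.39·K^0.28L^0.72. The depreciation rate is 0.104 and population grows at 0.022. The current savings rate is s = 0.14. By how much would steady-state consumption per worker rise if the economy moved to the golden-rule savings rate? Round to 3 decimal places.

The effective depreciation rate is n + δ = 0.022 + 0.104 = 0.126.
Current steady state (s = 0.14): k* = (0.14·3.39/0.126)^(1/0.72) ≈ 6.3087, y* = 3.39·6.3087^0.28 ≈ 5.6778, c* = (1−0.14)·5.6778 ≈ 4.8829.
Setting f'(k) = n+δ gives 0.28·3.39·k^(0.28−1) = 0.126, hence k_gold = (0.28·3.39/0.126)^(1/0.72) ≈ 16.5211.
y_gold = 3.39·16.5211^0.28 ≈ 7.4345, c_gold = y_gold − 0.126·k_gold ≈ 5.3528.
Gain: Δc = 5.3528 − 4.8829 ≈ 0.4699.

Δc ≈ 0.470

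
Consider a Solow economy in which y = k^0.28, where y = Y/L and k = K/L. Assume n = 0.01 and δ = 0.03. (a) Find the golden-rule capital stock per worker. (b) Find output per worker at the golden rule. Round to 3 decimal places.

(a) k_gold ≈ 14.919; (b) y_gold ≈ 2.131

n + δ = 0.01 + 0.03 = 0.04.
Maximizing c = f(k) − (n+δ)·k gives f'(k) = n+δ, i.e. 0.28·k^(0.28−1) = 0.04, so k_gold = (0.28/0.04)^(1/0.72) ≈ 14.9193.
y_gold = 14.9193^0.28 ≈ 2.1313.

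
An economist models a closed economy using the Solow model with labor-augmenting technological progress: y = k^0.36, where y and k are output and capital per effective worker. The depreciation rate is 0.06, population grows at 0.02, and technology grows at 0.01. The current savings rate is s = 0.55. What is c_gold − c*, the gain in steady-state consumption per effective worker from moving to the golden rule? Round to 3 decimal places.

Δc ≈ 0.150

n + g + δ = 0.02 + 0.01 + 0.06 = 0.09.
Current steady state (s = 0.55): k* = (0.55/0.09)^(1/0.64) ≈ 16.9166, y* = 16.9166^0.36 ≈ 2.7682, c* = (1−0.55)·2.7682 ≈ 1.2457.
Golden rule sets MPK = n+g+δ: 0.36·k^(0.36−1) = 0.09, so k_gold = (0.36/0.09)^(1/0.64) ≈ 8.7241.
y_gold = 8.7241^0.36 ≈ 2.1810, c_gold = y_gold − 0.09·k_gold ≈ 1.3958.
Gain: Δc = 1.3958 − 1.2457 ≈ 0.1502.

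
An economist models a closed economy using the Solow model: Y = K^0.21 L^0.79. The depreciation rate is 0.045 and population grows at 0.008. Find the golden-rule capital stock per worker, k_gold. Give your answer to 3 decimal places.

k_gold ≈ 5.713

Capital per worker breaks even when investment replaces (n + δ)·k; here n + δ = 0.053.
Setting f'(k) = n+δ gives 0.21·k^(0.21−1) = 0.053, hence k_gold = (0.21/0.053)^(1/0.79) ≈ 5.7133.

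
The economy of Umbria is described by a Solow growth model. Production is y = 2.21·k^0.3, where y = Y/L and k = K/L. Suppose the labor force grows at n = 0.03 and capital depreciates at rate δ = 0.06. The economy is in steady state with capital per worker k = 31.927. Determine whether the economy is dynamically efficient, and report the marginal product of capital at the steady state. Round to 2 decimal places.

dynamically inefficient; MPK ≈ 0.06

The effective depreciation rate is n + δ = 0.03 + 0.06 = 0.09.
MPK = 0.3·2.21·k^(0.3−1) = 0.3·2.21·31.927^(-0.7) ≈ 0.0587.
MPK < 0.09, so the economy is dynamically inefficient (over-saving).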